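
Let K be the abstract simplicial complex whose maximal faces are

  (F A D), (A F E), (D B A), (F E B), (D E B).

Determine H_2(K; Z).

Take the total order A < B < D < E < F on the vertex set. Then K (dimension 2) consists of the simplices:

  0-simplices (5): A, B, D, E, F
  1-simplices (10): AB, AD, AE, AF, BD, BE, BF, DE, DF, EF
  2-simplices (5): ABD, ADF, AEF, BDE, BEF

so the chain groups are C_0 ≅ Z^5, C_1 ≅ Z^10, C_2 ≅ Z^5.

Boundary ∂_1: C_1 → C_0 is given by ∂[p,q] = [q] − [p].
The 5×10 boundary matrix has rank 4 and Smith normal form diag(1,1,1,1).

The boundary map ∂_2: C_2 → C_1 acts by ∂[p,q,r] = [q,r] − [p,r] + [p,q]. For instance
  ∂ABD = BD − AD + AB,
  ∂BDE = DE − BE + BD.
The 10×5 boundary matrix has rank 5 and Smith normal form diag(1,1,1,1,1).

Now H_k = ker ∂_k / im ∂_{k+1}, so:

  H_2: rank ker ∂_2 − rank ∂_3 = (5 − 5) − 0 = 0, and there is no ∂_3, so H_2 = 0.

H_2 ≅ 0.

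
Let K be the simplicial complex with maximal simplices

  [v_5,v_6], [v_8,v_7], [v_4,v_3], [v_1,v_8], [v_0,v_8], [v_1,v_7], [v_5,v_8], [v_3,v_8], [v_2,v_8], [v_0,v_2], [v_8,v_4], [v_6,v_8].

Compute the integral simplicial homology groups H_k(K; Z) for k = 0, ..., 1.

Fix the vertex order v_0 < v_1 < v_2 < v_3 < v_4 < v_5 < v_6 < v_7 < v_8 and write every simplex with vertices in increasing order. Then dim K = 1 and the simplices of K are:

  0-simplices (9): [v_0], [v_1], [v_2], [v_3], [v_4], [v_5], [v_6], [v_7], [v_8]
  1-simplices (12): [v_0,v_2], [v_0,v_8], [v_1,v_7], [v_1,v_8], [v_2,v_8], [v_3,v_4], [v_3,v_8], [v_4,v_8], [v_5,v_6], [v_5,v_8], [v_6,v_8], [v_7,v_8]

so the chain groups are C_0 ≅ Z^9, C_1 ≅ Z^12.

The boundary map ∂_1: C_1 → C_0 maps an edge to its endpoints' difference, ∂[p,q] = q − p.
The resulting 9×12 matrix has rank 8, and its Smith normal form has invariant factors (1,1,1,1,1,1,1,1).

From H_k ≅ ker(∂_k) / im(∂_{k+1}) we obtain:

  H_0: rank C_0 − rank ∂_1 = 9 − 8 = 1, and the invariant factors of ∂_1 are all 1, so H_0 = Z.
  H_1: rank ker ∂_1 − rank ∂_2 = (12 − 8) − 0 = 4, and there is no ∂_2, so H_1 = Z^4.

H_0 ≅ Z,  H_1 ≅ Z^4.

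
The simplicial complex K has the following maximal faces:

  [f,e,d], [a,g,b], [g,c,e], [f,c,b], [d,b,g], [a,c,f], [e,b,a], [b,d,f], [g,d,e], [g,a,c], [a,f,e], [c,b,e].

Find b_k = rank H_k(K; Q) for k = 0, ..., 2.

b_0 = 1, b_1 = 0, b_2 = 0.

We work with the vertex ordering a < b < c < d < e < f < g. The simplices of K, each written with vertices in increasing order, are:

  0-simplices (7): a, b, c, d, e, f, g
  1-simplices (18): ab, ac, ae, af, ag, bc, bd, be, bf, bg, ce, cf, cg, de, df, dg, ef, eg
  2-simplices (12): abe, abg, acf, acg, aef, bce, bcf, bdf, bdg, ceg, def, deg

giving chain groups C_0 ≅ Z^7, C_1 ≅ Z^18, C_2 ≅ Z^12.

The boundary map ∂_1: C_1 → C_0 sends each edge [p,q] (with p < q) to q − p.
As a 7×18 matrix over Z this has rank 6, with invariant factors (1,1,1,1,1,1).

∂_2: C_2 → C_1 maps a triangle to the signed sum of its edges. For instance
  ∂def = ef − df + de,
  ∂bdf = df − bf + bd.
The 18×12 boundary matrix has rank 12 and Smith normal form diag(1,1,1,1,1,1,1,1,1,1,1,2).

From H_k ≅ ker(∂_k) / im(∂_{k+1}) we obtain:

  H_0: rank C_0 − rank ∂_1 = 7 − 6 = 1, and the invariant factors of ∂_1 are all 1, so H_0 = Z.
  H_1: rank ker ∂_1 − rank ∂_2 = (18 − 6) − 12 = 0, and ∂_2 has invariant factor 2 > 1, so H_1 = Z/2Z.
  H_2: rank ker ∂_2 − rank ∂_3 = (12 − 12) − 0 = 0, and there is no ∂_3, so H_2 = 0.

As a check, the Euler characteristic is 7 − 18 + 12 = 1, which agrees with 1 − 0 + 0 = 1.
(K is a triangulation of the real projective plane RP^2.)

Hence the Betti numbers are b_0 = 1, b_1 = 0, b_2 = 0.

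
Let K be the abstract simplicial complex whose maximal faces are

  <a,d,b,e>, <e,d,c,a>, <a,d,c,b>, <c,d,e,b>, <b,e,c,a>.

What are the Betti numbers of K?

Order the vertices as a < b < c < d < e. Listing each simplex with vertices in this order, K has dimension 3 with simplices:

  0-simplices (5): a, b, c, d, e
  1-simplices (10): ab, ac, ad, ae, bc, bd, be, cd, ce, de
  2-simplices (10): abc, abd, abe, acd, ace, ade, bcd, bce, bde, cde
  3-simplices (5): abcd, abce, abde, acde, bcde

giving chain groups C_0 ≅ Z^5, C_1 ≅ Z^10, C_2 ≅ Z^10, C_3 ≅ Z^5.

Boundary ∂_1: C_1 → C_0 is given by ∂[p,q] = [q] − [p].
The 5×10 boundary matrix has rank 4 and Smith normal form diag(1,1,1,1).

The boundary map ∂_2: C_2 → C_1 sends each 2-simplex [p,q,r] to [q,r] − [p,r] + [p,q]. For instance
  ∂bce = ce − be + bc,
  ∂abd = bd − ad + ab.
The resulting 10×10 matrix has rank 6, and its Smith normal form has invariant factors (1,1,1,1,1,1).

The boundary map ∂_3: C_3 → C_2 sends each 3-simplex σ to the alternating sum Σ_i (−1)^i (σ with its i-th vertex removed). For instance
  ∂acde = cde − ade + ace − acd,
  ∂abcd = bcd − acd + abd − abc.
This gives a 10×5 integer matrix of rank 4; reducing to Smith normal form yields diagonal entries (1,1,1,1).

Now H_k = ker ∂_k / im ∂_{k+1}, so:

  H_0: rank C_0 − rank ∂_1 = 5 − 4 = 1, and the invariant factors of ∂_1 are all 1, so H_0 = Z.
  H_1: rank ker ∂_1 − rank ∂_2 = (10 − 4) − 6 = 0, and the invariant factors of ∂_2 are all 1, so H_1 = 0.
  H_2: rank ker ∂_2 − rank ∂_3 = (10 − 6) − 4 = 0, and the invariant factors of ∂_3 are all 1, so H_2 = 0.
  H_3: rank ker ∂_3 − rank ∂_4 = (5 − 4) − 0 = 1, and there is no ∂_4, so H_3 = Z.

Hence the Betti numbers are b_0 = 1, b_1 = 0, b_2 = 0, b_3 = 1.

b_0 = 1, b_1 = 0, b_2 = 0, b_3 = 1.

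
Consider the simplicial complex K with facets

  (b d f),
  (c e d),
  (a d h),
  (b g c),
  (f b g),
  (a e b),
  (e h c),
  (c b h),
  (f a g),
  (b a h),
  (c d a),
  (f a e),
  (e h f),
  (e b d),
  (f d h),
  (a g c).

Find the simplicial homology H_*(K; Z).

H_0 ≅ Z,  H_1 ≅ Z^2,  H_2 ≅ Z.

We work with the vertex ordering a < b < c < d < e < f < g < h. The simplices of K, each written with vertices in increasing order, are:

  0-simplices (8): a, b, c, d, e, f, g, h
  1-simplices (24): ab, ac, ad, ae, af, ag, ah, bc, bd, be, bf, bg, bh, cd, ce, cg, ch, de, df, dh, ef, eh, fg, fh
  2-simplices (16): abe, abh, acd, acg, adh, aef, afg, bcg, bch, bde, bdf, bfg, cde, ceh, dfh, efh

giving chain groups C_0 ≅ Z^8, C_1 ≅ Z^24, C_2 ≅ Z^16.

∂_1: C_1 → C_0 maps an edge to its endpoints' difference, ∂[p,q] = q − p. For instance
  ∂bg = g − b.
The 8×24 boundary matrix has rank 7 and Smith normal form diag(1,1,1,1,1,1,1).

The boundary map ∂_2: C_2 → C_1 sends each 2-simplex [p,q,r] to [q,r] − [p,r] + [p,q]. For instance
  ∂bch = ch − bh + bc,
  ∂acd = cd − ad + ac.
As a 24×16 matrix over Z this has rank 15, with invariant factors (1,1,1,1,1,1,1,1,1,1,1,1,1,1,1).

Now H_k = ker ∂_k / im ∂_{k+1}, so:

  H_0: rank C_0 − rank ∂_1 = 8 − 7 = 1, and the invariant factors of ∂_1 are all 1, so H_0 = Z.
  H_1: rank ker ∂_1 − rank ∂_2 = (24 − 7) − 15 = 2, and the invariant factors of ∂_2 are all 1, so H_1 = Z^2.
  H_2: rank ker ∂_2 − rank ∂_3 = (16 − 15) − 0 = 1, and there is no ∂_3, so H_2 = Z.

As a check, the Euler characteristic is 8 − 24 + 16 = 0, which agrees with 1 − 2 + 1 = 0.
(K is a triangulation of the torus T^2.)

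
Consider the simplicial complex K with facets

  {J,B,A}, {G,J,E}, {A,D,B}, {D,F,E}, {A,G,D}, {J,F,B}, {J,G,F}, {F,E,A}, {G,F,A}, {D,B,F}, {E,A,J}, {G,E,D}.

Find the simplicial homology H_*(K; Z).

H_0 ≅ Z,  H_1 ≅ Z/2,  H_2 = 0.

Take the total order A < B < D < E < F < G < J on the vertex set. Then K (dimension 2) consists of the simplices:

  0-simplices (7): A, B, D, E, F, G, J
  1-simplices (18): AB, AD, AE, AF, AG, AJ, BD, BF, BJ, DE, DF, DG, EF, EG, EJ, FG, FJ, GJ
  2-simplices (12): ABD, ABJ, ADG, AEF, AEJ, AFG, BDF, BFJ, DEF, DEG, EGJ, FGJ

Hence C_0 ≅ Z^7, C_1 ≅ Z^18, C_2 ≅ Z^12.

The boundary map ∂_1: C_1 → C_0 sends each edge [p,q] (with p < q) to q − p.
This gives a 7×18 integer matrix of rank 6; reducing to Smith normal form yields diagonal entries (1,1,1,1,1,1).

The boundary map ∂_2: C_2 → C_1 maps a triangle to the signed sum of its edges. For instance
  ∂DEG = EG − DG + DE,
  ∂FGJ = GJ − FJ + FG.
The 18×12 boundary matrix has rank 12 and Smith normal form diag(1,1,1,1,1,1,1,1,1,1,1,2).

Now H_k = ker ∂_k / im ∂_{k+1}, so:

  H_0: rank C_0 − rank ∂_1 = 7 − 6 = 1, and the invariant factors of ∂_1 are all 1, so H_0 = Z.
  H_1: rank ker ∂_1 − rank ∂_2 = (18 − 6) − 12 = 0, and ∂_2 has invariant factor 2 > 1, so H_1 = Z/2.
  H_2: rank ker ∂_2 − rank ∂_3 = (12 − 12) − 0 = 0, and there is no ∂_3, so H_2 = 0.

(K is a triangulation of the real projective plane RP^2.)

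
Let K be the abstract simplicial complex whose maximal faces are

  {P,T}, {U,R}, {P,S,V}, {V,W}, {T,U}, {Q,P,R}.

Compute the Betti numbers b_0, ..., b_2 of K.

Take the total order P < Q < R < S < T < U < V < W on the vertex set. Then K (dimension 2) consists of the simplices:

  0-simplices (8): P, Q, R, S, T, U, V, W
  1-simplices (10): PQ, PR, PS, PT, PV, QR, RU, SV, TU, VW
  2-simplices (2): PQR, PSV

giving chain groups C_0 ≅ Z^8, C_1 ≅ Z^10, C_2 ≅ Z^2.

The boundary map ∂_1: C_1 → C_0 sends each edge [p,q] (with p < q) to q − p.
As a 8×10 matrix over Z this has rank 7, with invariant factors (1,1,1,1,1,1,1).

Boundary ∂_2: C_2 → C_1 acts by ∂[p,q,r] = [q,r] − [p,r] + [p,q]. For instance
  ∂PQR = QR − PR + PQ,
  ∂PSV = SV − PV + PS.
The 10×2 boundary matrix has rank 2 and Smith normal form diag(1,1).

Reading off H_k = ker ∂_k / im ∂_{k+1}:

  H_0: rank C_0 − rank ∂_1 = 8 − 7 = 1, and the invariant factors of ∂_1 are all 1, so H_0 ≅ Z.
  H_1: rank ker ∂_1 − rank ∂_2 = (10 − 7) − 2 = 1, and the invariant factors of ∂_2 are all 1, so H_1 ≅ Z.
  H_2: rank ker ∂_2 − rank ∂_3 = (2 − 2) − 0 = 0, and there is no ∂_3, so H_2 ≅ 0.

Hence the Betti numbers are b_0 = 1, b_1 = 1, b_2 = 0.

b_0 = 1, b_1 = 1, b_2 = 0.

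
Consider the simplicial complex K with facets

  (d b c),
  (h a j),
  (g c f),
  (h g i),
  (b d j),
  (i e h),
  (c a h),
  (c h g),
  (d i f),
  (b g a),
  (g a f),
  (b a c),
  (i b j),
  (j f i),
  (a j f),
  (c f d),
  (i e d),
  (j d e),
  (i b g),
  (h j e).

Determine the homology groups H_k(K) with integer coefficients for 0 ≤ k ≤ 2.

H_0 = Z,  H_1 = Z ⊕ Z/2Z,  H_2 = 0.

Fix the vertex order a < b < c < d < e < f < g < h < i < j and write every simplex with vertices in increasing order. Then dim K = 2 and the simplices of K are:

  0-simplices (10): a, b, c, d, e, f, g, h, i, j
  1-simplices (30): ab, ac, af, ag, ah, aj, bc, bd, bg, bi, bj, cd, cf, cg, ch, de, df, di, dj, eh, ei, ej, fg, fi, fj, gh, gi, hi, hj, ij
  2-simplices (20): abc, abg, ach, afg, afj, ahj, bcd, bdj, bgi, bij, cdf, cfg, cgh, dei, dej, dfi, ehi, ehj, fij, ghi

so the chain groups are C_0 ≅ Z^10, C_1 ≅ Z^30, C_2 ≅ Z^20.

The boundary map ∂_1: C_1 → C_0 is given by ∂[p,q] = [q] − [p]. For instance
  ∂hj = j − h.
The resulting 10×30 matrix has rank 9, and its Smith normal form has invariant factors (1,1,1,1,1,1,1,1,1).

∂_2: C_2 → C_1 maps a triangle to the signed sum of its edges. For instance
  ∂afg = fg − ag + af,
  ∂dei = ei − di + de.
The resulting 30×20 matrix has rank 20, and its Smith normal form has invariant factors (1,1,1,1,1,1,1,1,1,1,1,1,1,1,1,1,1,1,1,2).

Now H_k = ker ∂_k / im ∂_{k+1}, so:

  H_0: rank C_0 − rank ∂_1 = 10 − 9 = 1, and the invariant factors of ∂_1 are all 1, so H_0 = Z.
  H_1: rank ker ∂_1 − rank ∂_2 = (30 − 9) − 20 = 1, and ∂_2 has invariant factor 2 > 1, so H_1 = Z ⊕ Z/2Z.
  H_2: rank ker ∂_2 − rank ∂_3 = (20 − 20) − 0 = 0, and there is no ∂_3, so H_2 = 0.

As a check, the Euler characteristic is 10 − 30 + 20 = 0, which agrees with 1 − 1 + 0 = 0.
(K is a triangulation of the Klein bottle.)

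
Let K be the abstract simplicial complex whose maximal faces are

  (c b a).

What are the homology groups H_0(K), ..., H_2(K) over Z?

H_0 = Z,  H_1 = 0,  H_2 = 0.

Fix the vertex order a < b < c and write every simplex with vertices in increasing order. Then dim K = 2 and the simplices of K are:

  0-simplices (3): a, b, c
  1-simplices (3): ab, ac, bc
  2-simplices (1): abc

so the chain groups are C_0 ≅ Z^3, C_1 ≅ Z^3, C_2 ≅ Z^1.

∂_1: C_1 → C_0 maps an edge to its endpoints' difference, ∂[p,q] = q − p.
This gives a 3×3 integer matrix of rank 2; reducing to Smith normal form yields diagonal entries (1,1).

∂_2: C_2 → C_1 acts by ∂[p,q,r] = [q,r] − [p,r] + [p,q]. For instance
  ∂abc = bc − ac + ab.
The 3×1 boundary matrix has rank 1 and Smith normal form diag(1).

Now H_k = ker ∂_k / im ∂_{k+1}, so:

  H_0: rank C_0 − rank ∂_1 = 3 − 2 = 1, and the invariant factors of ∂_1 are all 1, so H_0 = Z.
  H_1: rank ker ∂_1 − rank ∂_2 = (3 − 2) − 1 = 0, and the invariant factors of ∂_2 are all 1, so H_1 = 0.
  H_2: rank ker ∂_2 − rank ∂_3 = (1 − 1) − 0 = 0, and there is no ∂_3, so H_2 = 0.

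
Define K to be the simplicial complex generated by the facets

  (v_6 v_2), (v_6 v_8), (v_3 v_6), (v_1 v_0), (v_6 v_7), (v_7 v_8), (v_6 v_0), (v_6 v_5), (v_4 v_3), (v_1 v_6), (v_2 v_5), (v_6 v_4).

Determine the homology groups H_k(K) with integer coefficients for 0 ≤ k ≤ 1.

K has 9 vertices, 12 edges.
rank ∂_0 = 0, rank ∂_1 = 8 ⇒ b_0 = 9 − 0 − 8 = 1; all invariant factors of ∂_1 are 1 so no torsion. So H_0 = Z.
rank ∂_1 = 8, rank ∂_2 = 0 ⇒ b_1 = 12 − 8 − 0 = 4. So H_1 = Z^4.

H_0 ≅ Z,  H_1 ≅ Z^4.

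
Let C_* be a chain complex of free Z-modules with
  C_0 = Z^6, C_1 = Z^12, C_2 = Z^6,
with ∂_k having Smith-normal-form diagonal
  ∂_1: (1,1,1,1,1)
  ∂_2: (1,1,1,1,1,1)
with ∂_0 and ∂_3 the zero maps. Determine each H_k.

H_0: b_0 = 6 − 0 − 5 = 1; torsion from ∂_1 factors > 1: none. So H_0 ≅ Z.
H_1: b_1 = 12 − 5 − 6 = 1; torsion from ∂_2 factors > 1: none. So H_1 ≅ Z.
H_2: b_2 = 6 − 6 − 0 = 0; torsion from ∂_3 factors > 1: none. So H_2 ≅ 0.

H_0 ≅ Z,  H_1 ≅ Z,  H_2 = 0.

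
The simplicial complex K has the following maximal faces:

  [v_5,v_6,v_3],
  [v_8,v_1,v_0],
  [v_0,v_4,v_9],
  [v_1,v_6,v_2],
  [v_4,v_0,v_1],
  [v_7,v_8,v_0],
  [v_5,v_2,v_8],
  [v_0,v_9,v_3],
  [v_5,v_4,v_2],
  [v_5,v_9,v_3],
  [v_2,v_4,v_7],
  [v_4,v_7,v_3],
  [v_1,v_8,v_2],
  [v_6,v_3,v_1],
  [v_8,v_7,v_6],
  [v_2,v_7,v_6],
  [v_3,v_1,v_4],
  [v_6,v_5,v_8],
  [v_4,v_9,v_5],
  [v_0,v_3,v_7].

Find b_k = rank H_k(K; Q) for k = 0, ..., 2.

Order the vertices as v_0 < v_1 < v_2 < v_3 < v_4 < v_5 < v_6 < v_7 < v_8 < v_9. Listing each simplex with vertices in this order, K has dimension 2 with simplices:

  0-simplices (10): [v_0], [v_1], [v_2], [v_3], [v_4], [v_5], [v_6], [v_7], [v_8], [v_9]
  1-simplices (30): (30 of them)
  2-simplices (20): (20 of them)

Hence C_0 ≅ Z^10, C_1 ≅ Z^30, C_2 ≅ Z^20.

Boundary ∂_1: C_1 → C_0 maps an edge to its endpoints' difference, ∂[p,q] = q − p.
As a 10×30 matrix over Z this has rank 9, with invariant factors (1,1,1,1,1,1,1,1,1).

Boundary ∂_2: C_2 → C_1 sends each 2-simplex [p,q,r] to [q,r] − [p,r] + [p,q]. For instance
  ∂[v_1,v_3,v_4] = [v_3,v_4] − [v_1,v_4] + [v_1,v_3],
  ∂[v_6,v_7,v_8] = [v_7,v_8] − [v_6,v_8] + [v_6,v_7].
The 30×20 boundary matrix has rank 20 and Smith normal form diag(1,1,1,1,1,1,1,1,1,1,1,1,1,1,1,1,1,1,1,2).

Reading off H_k = ker ∂_k / im ∂_{k+1}:

  H_0: rank C_0 − rank ∂_1 = 10 − 9 = 1, and the invariant factors of ∂_1 are all 1, so H_0 ≅ Z.
  H_1: rank ker ∂_1 − rank ∂_2 = (30 − 9) − 20 = 1, and ∂_2 has invariant factor 2 > 1, so H_1 ≅ Z × Z/2.
  H_2: rank ker ∂_2 − rank ∂_3 = (20 − 20) − 0 = 0, and there is no ∂_3, so H_2 ≅ 0.

As a check, the Euler characteristic is 10 − 30 + 20 = 0, which agrees with 1 − 1 + 0 = 0.
(K is a triangulation of the Klein bottle.)

Hence the Betti numbers are b_0 = 1, b_1 = 1, b_2 = 0.

b_0 = 1, b_1 = 1, b_2 = 0.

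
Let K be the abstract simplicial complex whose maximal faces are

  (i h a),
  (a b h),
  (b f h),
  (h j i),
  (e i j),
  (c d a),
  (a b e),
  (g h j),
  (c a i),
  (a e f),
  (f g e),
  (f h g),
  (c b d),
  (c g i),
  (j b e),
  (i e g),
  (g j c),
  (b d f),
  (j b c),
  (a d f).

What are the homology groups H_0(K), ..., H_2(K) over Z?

K has 10 vertices, 30 edges, 20 triangles.
rank ∂_0 = 0, rank ∂_1 = 9 ⇒ b_0 = 10 − 0 − 9 = 1; all invariant factors of ∂_1 are 1 so no torsion. So H_0 = Z.
rank ∂_1 = 9, rank ∂_2 = 20 ⇒ b_1 = 30 − 9 − 20 = 1; ∂_2 has invariant factor(s) [2] giving torsion. So H_1 = Z × Z/2.
rank ∂_2 = 20, rank ∂_3 = 0 ⇒ b_2 = 20 − 20 − 0 = 0. So H_2 = 0.

H_0 ≅ Z,  H_1 ≅ Z × Z/2,  H_2 = 0.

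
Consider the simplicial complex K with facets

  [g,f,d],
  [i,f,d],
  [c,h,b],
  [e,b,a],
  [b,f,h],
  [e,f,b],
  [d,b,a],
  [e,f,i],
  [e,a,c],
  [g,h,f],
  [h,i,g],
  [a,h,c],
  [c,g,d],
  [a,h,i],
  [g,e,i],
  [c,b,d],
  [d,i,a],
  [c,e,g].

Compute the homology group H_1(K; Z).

Order the vertices as a < b < c < d < e < f < g < h < i. Listing each simplex with vertices in this order, K has dimension 2 with simplices:

  0-simplices (9): a, b, c, d, e, f, g, h, i
  1-simplices (27): ab, ac, ad, ae, ah, ai, bc, bd, be, bf, bh, cd, ce, cg, ch, df, dg, di, ef, eg, ei, fg, fh, fi, gh, gi, hi
  2-simplices (18): abd, abe, ace, ach, adi, ahi, bcd, bch, bef, bfh, cdg, ceg, dfg, dfi, efi, egi, fgh, ghi

so the chain groups are C_0 ≅ Z^9, C_1 ≅ Z^27, C_2 ≅ Z^18.

∂_1: C_1 → C_0 is given by ∂[p,q] = [q] − [p]. For instance
  ∂bd = d − b.
The 9×27 boundary matrix has rank 8 and Smith normal form diag(1,1,1,1,1,1,1,1).

∂_2: C_2 → C_1 acts by ∂[p,q,r] = [q,r] − [p,r] + [p,q]. For instance
  ∂fgh = gh − fh + fg,
  ∂bch = ch − bh + bc.
The 27×18 boundary matrix has rank 18 and Smith normal form diag(1,1,1,1,1,1,1,1,1,1,1,1,1,1,1,1,1,2).

Computing H_k = (kernel of ∂_k) / (image of ∂_{k+1}):

  H_1: rank ker ∂_1 − rank ∂_2 = (27 − 8) − 18 = 1, and ∂_2 has invariant factor 2 > 1, so H_1 = Z ⊕ Z/2.

(K is a triangulation of the Klein bottle.)

H_1 ≅ Z ⊕ Z/2.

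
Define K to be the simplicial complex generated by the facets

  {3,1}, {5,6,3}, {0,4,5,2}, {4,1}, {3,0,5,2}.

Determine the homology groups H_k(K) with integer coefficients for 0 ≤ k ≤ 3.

H_0 ≅ Z,  H_1 ≅ Z,  H_2 = 0,  H_3 = 0.

Order the vertices as 0 < 1 < 2 < 3 < 4 < 5 < 6. Listing each simplex with vertices in this order, K has dimension 3 with simplices:

  0-simplices (7): [0], [1], [2], [3], [4], [5], [6]
  1-simplices (13): [0,2], [0,3], [0,4], [0,5], [1,3], [1,4], [2,3], [2,4], [2,5], [3,5], [3,6], [4,5], [5,6]
  2-simplices (8): [0,2,3], [0,2,4], [0,2,5], [0,3,5], [0,4,5], [2,3,5], [2,4,5], [3,5,6]
  3-simplices (2): [0,2,3,5], [0,2,4,5]

Hence C_0 ≅ Z^7, C_1 ≅ Z^13, C_2 ≅ Z^8, C_3 ≅ Z^2.

∂_1: C_1 → C_0 sends each edge [p,q] (with p < q) to q − p.
As a 7×13 matrix over Z this has rank 6, with invariant factors (1,1,1,1,1,1).

∂_2: C_2 → C_1 maps a triangle to the signed sum of its edges. For instance
  ∂[2,4,5] = [4,5] − [2,5] + [2,4],
  ∂[0,4,5] = [4,5] − [0,5] + [0,4].
The 13×8 boundary matrix has rank 6 and Smith normal form diag(1,1,1,1,1,1).

Boundary ∂_3: C_3 → C_2 sends each 3-simplex σ to the alternating sum Σ_i (−1)^i (σ with its i-th vertex removed). For instance
  ∂[0,2,3,5] = [2,3,5] − [0,3,5] + [0,2,5] − [0,2,3],
  ∂[0,2,4,5] = [2,4,5] − [0,4,5] + [0,2,5] − [0,2,4].
The resulting 8×2 matrix has rank 2, and its Smith normal form has invariant factors (1,1).

Now H_k = ker ∂_k / im ∂_{k+1}, so:

  H_0: rank C_0 − rank ∂_1 = 7 − 6 = 1, and the invariant factors of ∂_1 are all 1, so H_0 = Z.
  H_1: rank ker ∂_1 − rank ∂_2 = (13 − 6) − 6 = 1, and the invariant factors of ∂_2 are all 1, so H_1 = Z.
  H_2: rank ker ∂_2 − rank ∂_3 = (8 − 6) − 2 = 0, and the invariant factors of ∂_3 are all 1, so H_2 = 0.
  H_3: rank ker ∂_3 − rank ∂_4 = (2 − 2) − 0 = 0, and there is no ∂_4, so H_3 = 0.

As a check, the Euler characteristic is 7 − 13 + 8 − 2 = 0, which agrees with 1 − 1 + 0 − 0 = 0.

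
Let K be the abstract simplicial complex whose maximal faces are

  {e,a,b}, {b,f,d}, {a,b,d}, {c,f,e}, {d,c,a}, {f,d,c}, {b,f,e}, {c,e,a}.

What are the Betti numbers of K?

b_0 = 1, b_1 = 0, b_2 = 1.

Take the total order a < b < c < d < e < f on the vertex set. Then K (dimension 2) consists of the simplices:

  0-simplices (6): a, b, c, d, e, f
  1-simplices (12): ab, ac, ad, ae, bd, be, bf, cd, ce, cf, df, ef
  2-simplices (8): abd, abe, acd, ace, bdf, bef, cdf, cef

Hence C_0 ≅ Z^6, C_1 ≅ Z^12, C_2 ≅ Z^8.

∂_1: C_1 → C_0 maps an edge to its endpoints' difference, ∂[p,q] = q − p.
The resulting 6×12 matrix has rank 5, and its Smith normal form has invariant factors (1,1,1,1,1).

The boundary map ∂_2: C_2 → C_1 acts by ∂[p,q,r] = [q,r] − [p,r] + [p,q]. For instance
  ∂acd = cd − ad + ac,
  ∂cdf = df − cf + cd.
This gives a 12×8 integer matrix of rank 7; reducing to Smith normal form yields diagonal entries (1,1,1,1,1,1,1).

Now H_k = ker ∂_k / im ∂_{k+1}, so:

  H_0: rank C_0 − rank ∂_1 = 6 − 5 = 1, and the invariant factors of ∂_1 are all 1, so H_0 ≅ Z.
  H_1: rank ker ∂_1 − rank ∂_2 = (12 − 5) − 7 = 0, and the invariant factors of ∂_2 are all 1, so H_1 ≅ 0.
  H_2: rank ker ∂_2 − rank ∂_3 = (8 − 7) − 0 = 1, and there is no ∂_3, so H_2 ≅ Z.

As a check, the Euler characteristic is 6 − 12 + 8 = 2, which agrees with 1 − 0 + 1 = 2.
(K is a triangulation of the 2-sphere S^2.)

Hence the Betti numbers are b_0 = 1, b_1 = 0, b_2 = 1.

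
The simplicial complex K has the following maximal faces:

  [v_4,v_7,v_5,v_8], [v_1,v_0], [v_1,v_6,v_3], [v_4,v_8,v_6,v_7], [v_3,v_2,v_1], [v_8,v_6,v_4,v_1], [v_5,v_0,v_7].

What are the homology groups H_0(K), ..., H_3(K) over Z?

H_0 = Z,  H_1 = Z,  H_2 = 0,  H_3 = 0.

K has 9 vertices, 19 edges, 13 triangles, 3 3-simplices.
rank ∂_0 = 0, rank ∂_1 = 8 ⇒ b_0 = 9 − 0 − 8 = 1; all invariant factors of ∂_1 are 1 so no torsion. So H_0 = Z.
rank ∂_1 = 8, rank ∂_2 = 10 ⇒ b_1 = 19 − 8 − 10 = 1; all invariant factors of ∂_2 are 1 so no torsion. So H_1 = Z.
rank ∂_2 = 10, rank ∂_3 = 3 ⇒ b_2 = 13 − 10 − 3 = 0; all invariant factors of ∂_3 are 1 so no torsion. So H_2 = 0.
rank ∂_3 = 3, rank ∂_4 = 0 ⇒ b_3 = 3 − 3 − 0 = 0. So H_3 = 0.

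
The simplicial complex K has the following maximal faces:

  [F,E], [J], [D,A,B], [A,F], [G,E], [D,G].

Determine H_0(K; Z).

Take the total order A < B < D < E < F < G < J on the vertex set. Then K (dimension 2) consists of the simplices:

  0-simplices (7): A, B, D, E, F, G, J
  1-simplices (7): AB, AD, AF, BD, DG, EF, EG
  2-simplices (1): ABD

giving chain groups C_0 ≅ Z^7, C_1 ≅ Z^7, C_2 ≅ Z^1.

∂_1: C_1 → C_0 maps an edge to its endpoints' difference, ∂[p,q] = q − p. For instance
  ∂EF = F − E.
This gives a 7×7 integer matrix of rank 5; reducing to Smith normal form yields diagonal entries (1,1,1,1,1).

∂_2: C_2 → C_1 sends each 2-simplex [p,q,r] to [q,r] − [p,r] + [p,q]. For instance
  ∂ABD = BD − AD + AB.
As a 7×1 matrix over Z this has rank 1, with invariant factors (1).

Reading off H_k = ker ∂_k / im ∂_{k+1}:

  H_0: rank C_0 − rank ∂_1 = 7 − 5 = 2, and the invariant factors of ∂_1 are all 1, so H_0 ≅ Z^2.

H_0 = Z^2.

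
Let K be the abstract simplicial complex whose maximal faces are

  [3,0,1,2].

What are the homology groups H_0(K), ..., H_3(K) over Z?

Take the total order 0 < 1 < 2 < 3 on the vertex set. Then K (dimension 3) consists of the simplices:

  0-simplices (4): [0], [1], [2], [3]
  1-simplices (6): [0,1], [0,2], [0,3], [1,2], [1,3], [2,3]
  2-simplices (4): [0,1,2], [0,1,3], [0,2,3], [1,2,3]
  3-simplices (1): [0,1,2,3]

Hence C_0 ≅ Z^4, C_1 ≅ Z^6, C_2 ≅ Z^4, C_3 ≅ Z^1.

Boundary ∂_1: C_1 → C_0 maps an edge to its endpoints' difference, ∂[p,q] = q − p. For instance
  ∂[0,1] = [1] − [0].
As a 4×6 matrix over Z this has rank 3, with invariant factors (1,1,1).

∂_2: C_2 → C_1 maps a triangle to the signed sum of its edges. For instance
  ∂[1,2,3] = [2,3] − [1,3] + [1,2],
  ∂[0,1,3] = [1,3] − [0,3] + [0,1].
The 6×4 boundary matrix has rank 3 and Smith normal form diag(1,1,1).

Boundary ∂_3: C_3 → C_2 sends each 3-simplex σ to the alternating sum Σ_i (−1)^i (σ with its i-th vertex removed). For instance
  ∂[0,1,2,3] = [1,2,3] − [0,2,3] + [0,1,3] − [0,1,2].
The resulting 4×1 matrix has rank 1, and its Smith normal form has invariant factors (1).

Now H_k = ker ∂_k / im ∂_{k+1}, so:

  H_0: rank C_0 − rank ∂_1 = 4 − 3 = 1, and the invariant factors of ∂_1 are all 1, so H_0 ≅ Z.
  H_1: rank ker ∂_1 − rank ∂_2 = (6 − 3) − 3 = 0, and the invariant factors of ∂_2 are all 1, so H_1 ≅ 0.
  H_2: rank ker ∂_2 − rank ∂_3 = (4 − 3) − 1 = 0, and the invariant factors of ∂_3 are all 1, so H_2 ≅ 0.
  H_3: rank ker ∂_3 − rank ∂_4 = (1 − 1) − 0 = 0, and there is no ∂_4, so H_3 ≅ 0.

As a check, the Euler characteristic is 4 − 6 + 4 − 1 = 1, which agrees with 1 − 0 + 0 − 0 = 1.

H_0 ≅ Z,  H_1 = 0,  H_2 = 0,  H_3 = 0.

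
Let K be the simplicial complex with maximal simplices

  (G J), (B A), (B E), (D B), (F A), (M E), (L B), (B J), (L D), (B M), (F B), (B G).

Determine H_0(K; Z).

We work with the vertex ordering A < B < D < E < F < G < J < L < M. The simplices of K, each written with vertices in increasing order, are:

  0-simplices (9): A, B, D, E, F, G, J, L, M
  1-simplices (12): AB, AF, BD, BE, BF, BG, BJ, BL, BM, DL, EM, GJ

Hence C_0 ≅ Z^9, C_1 ≅ Z^12.

The boundary map ∂_1: C_1 → C_0 is given by ∂[p,q] = [q] − [p]. For instance
  ∂BJ = J − B.
The 9×12 boundary matrix has rank 8 and Smith normal form diag(1,1,1,1,1,1,1,1).

Reading off H_k = ker ∂_k / im ∂_{k+1}:

  H_0: rank C_0 − rank ∂_1 = 9 − 8 = 1, and the invariant factors of ∂_1 are all 1, so H_0 ≅ Z.

(K is a triangulation of a wedge of 4 circles.)

H_0 ≅ Z.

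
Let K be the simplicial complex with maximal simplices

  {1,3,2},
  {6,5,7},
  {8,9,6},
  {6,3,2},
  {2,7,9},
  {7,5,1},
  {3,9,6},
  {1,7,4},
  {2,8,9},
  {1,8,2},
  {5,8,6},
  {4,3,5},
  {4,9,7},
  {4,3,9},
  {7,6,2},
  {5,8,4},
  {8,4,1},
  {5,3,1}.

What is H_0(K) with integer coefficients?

Take the total order 1 < 2 < 3 < 4 < 5 < 6 < 7 < 8 < 9 on the vertex set. Then K (dimension 2) consists of the simplices:

  0-simplices (9): [1], [2], [3], [4], [5], [6], [7], [8], [9]
  1-simplices (27): (27 of them)
  2-simplices (18): [1,2,3], [1,2,8], [1,3,5], [1,4,7], [1,4,8], [1,5,7], [2,3,6], [2,6,7], [2,7,9], [2,8,9], [3,4,5], [3,4,9], [3,6,9], [4,5,8], [4,7,9], [5,6,7], [5,6,8], [6,8,9]

Hence C_0 ≅ Z^9, C_1 ≅ Z^27, C_2 ≅ Z^18.

∂_1: C_1 → C_0 is given by ∂[p,q] = [q] − [p]. For instance
  ∂[2,9] = [9] − [2].
As a 9×27 matrix over Z this has rank 8, with invariant factors (1,1,1,1,1,1,1,1).

The boundary map ∂_2: C_2 → C_1 sends each 2-simplex [p,q,r] to [q,r] − [p,r] + [p,q]. For instance
  ∂[2,6,7] = [6,7] − [2,7] + [2,6],
  ∂[1,5,7] = [5,7] − [1,7] + [1,5].
As a 27×18 matrix over Z this has rank 18, with invariant factors (1,1,1,1,1,1,1,1,1,1,1,1,1,1,1,1,1,2).

Now H_k = ker ∂_k / im ∂_{k+1}, so:

  H_0: rank C_0 − rank ∂_1 = 9 − 8 = 1, and the invariant factors of ∂_1 are all 1, so H_0 ≅ Z.

(K is a triangulation of the Klein bottle.)

H_0 = Z.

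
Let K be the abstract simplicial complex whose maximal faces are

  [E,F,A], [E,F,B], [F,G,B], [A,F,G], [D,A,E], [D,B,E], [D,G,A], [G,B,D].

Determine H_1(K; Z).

H_1 = 0.

Order the vertices as A < B < D < E < F < G. Listing each simplex with vertices in this order, K has dimension 2 with simplices:

  0-simplices (6): A, B, D, E, F, G
  1-simplices (12): AD, AE, AF, AG, BD, BE, BF, BG, DE, DG, EF, FG
  2-simplices (8): ADE, ADG, AEF, AFG, BDE, BDG, BEF, BFG

Hence C_0 ≅ Z^6, C_1 ≅ Z^12, C_2 ≅ Z^8.

The boundary map ∂_1: C_1 → C_0 sends each edge [p,q] (with p < q) to q − p.
As a 6×12 matrix over Z this has rank 5, with invariant factors (1,1,1,1,1).

Boundary ∂_2: C_2 → C_1 sends each 2-simplex [p,q,r] to [q,r] − [p,r] + [p,q]. For instance
  ∂BFG = FG − BG + BF,
  ∂AEF = EF − AF + AE.
The resulting 12×8 matrix has rank 7, and its Smith normal form has invariant factors (1,1,1,1,1,1,1).

Reading off H_k = ker ∂_k / im ∂_{k+1}:

  H_1: rank ker ∂_1 − rank ∂_2 = (12 − 5) − 7 = 0, and the invariant factors of ∂_2 are all 1, so H_1 = 0.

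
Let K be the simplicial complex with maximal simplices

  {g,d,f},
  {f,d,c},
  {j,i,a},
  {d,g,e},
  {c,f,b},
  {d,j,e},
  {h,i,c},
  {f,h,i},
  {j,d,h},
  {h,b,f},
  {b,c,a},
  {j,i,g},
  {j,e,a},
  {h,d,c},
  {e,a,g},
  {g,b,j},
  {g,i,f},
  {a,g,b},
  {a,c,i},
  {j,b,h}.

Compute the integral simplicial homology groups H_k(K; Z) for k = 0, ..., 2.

Take the total order a < b < c < d < e < f < g < h < i < j on the vertex set. Then K (dimension 2) consists of the simplices:

  0-simplices (10): a, b, c, d, e, f, g, h, i, j
  1-simplices (30): ab, ac, ae, ag, ai, aj, bc, bf, bg, bh, bj, cd, cf, ch, ci, de, df, dg, dh, dj, eg, ej, fg, fh, fi, gi, gj, hi, hj, ij
  2-simplices (20): abc, abg, aci, aeg, aej, aij, bcf, bfh, bgj, bhj, cdf, cdh, chi, deg, dej, dfg, dhj, fgi, fhi, gij

Hence C_0 ≅ Z^10, C_1 ≅ Z^30, C_2 ≅ Z^20.

∂_1: C_1 → C_0 sends each edge [p,q] (with p < q) to q − p.
The resulting 10×30 matrix has rank 9, and its Smith normal form has invariant factors (1,1,1,1,1,1,1,1,1).

∂_2: C_2 → C_1 acts by ∂[p,q,r] = [q,r] − [p,r] + [p,q]. For instance
  ∂deg = eg − dg + de,
  ∂cdh = dh − ch + cd.
The resulting 30×20 matrix has rank 20, and its Smith normal form has invariant factors (1,1,1,1,1,1,1,1,1,1,1,1,1,1,1,1,1,1,1,2).

From H_k ≅ ker(∂_k) / im(∂_{k+1}) we obtain:

  H_0: rank C_0 − rank ∂_1 = 10 − 9 = 1, and the invariant factors of ∂_1 are all 1, so H_0 ≅ Z.
  H_1: rank ker ∂_1 − rank ∂_2 = (30 − 9) − 20 = 1, and ∂_2 has invariant factor 2 > 1, so H_1 ≅ Z ⊕ Z/2.
  H_2: rank ker ∂_2 − rank ∂_3 = (20 − 20) − 0 = 0, and there is no ∂_3, so H_2 ≅ 0.

H_0 = Z,  H_1 = Z ⊕ Z/2,  H_2 = 0.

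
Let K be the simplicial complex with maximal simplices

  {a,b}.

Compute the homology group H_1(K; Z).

H_1 = 0.

Order the vertices as a < b. Listing each simplex with vertices in this order, K has dimension 1 with simplices:

  0-simplices (2): a, b
  1-simplices (1): ab

giving chain groups C_0 ≅ Z^2, C_1 ≅ Z^1.

Boundary ∂_1: C_1 → C_0 maps an edge to its endpoints' difference, ∂[p,q] = q − p.
This gives a 2×1 integer matrix of rank 1; reducing to Smith normal form yields diagonal entries (1).

Reading off H_k = ker ∂_k / im ∂_{k+1}:

  H_1: rank ker ∂_1 − rank ∂_2 = (1 − 1) − 0 = 0, and there is no ∂_2, so H_1 = 0.

(K is a triangulation of the 1-simplex.)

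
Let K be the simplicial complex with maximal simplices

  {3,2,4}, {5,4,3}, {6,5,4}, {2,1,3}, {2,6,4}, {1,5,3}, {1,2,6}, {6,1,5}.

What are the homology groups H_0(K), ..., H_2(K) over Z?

H_0 ≅ Z,  H_1 = 0,  H_2 ≅ Z.

Take the total order 1 < 2 < 3 < 4 < 5 < 6 on the vertex set. Then K (dimension 2) consists of the simplices:

  0-simplices (6): [1], [2], [3], [4], [5], [6]
  1-simplices (12): [1,2], [1,3], [1,5], [1,6], [2,3], [2,4], [2,6], [3,4], [3,5], [4,5], [4,6], [5,6]
  2-simplices (8): [1,2,3], [1,2,6], [1,3,5], [1,5,6], [2,3,4], [2,4,6], [3,4,5], [4,5,6]

so the chain groups are C_0 ≅ Z^6, C_1 ≅ Z^12, C_2 ≅ Z^8.

∂_1: C_1 → C_0 is given by ∂[p,q] = [q] − [p].
This gives a 6×12 integer matrix of rank 5; reducing to Smith normal form yields diagonal entries (1,1,1,1,1).

Boundary ∂_2: C_2 → C_1 acts by ∂[p,q,r] = [q,r] − [p,r] + [p,q]. For instance
  ∂[3,4,5] = [4,5] − [3,5] + [3,4],
  ∂[1,2,3] = [2,3] − [1,3] + [1,2].
As a 12×8 matrix over Z this has rank 7, with invariant factors (1,1,1,1,1,1,1).

Computing H_k = (kernel of ∂_k) / (image of ∂_{k+1}):

  H_0: rank C_0 − rank ∂_1 = 6 − 5 = 1, and the invariant factors of ∂_1 are all 1, so H_0 ≅ Z.
  H_1: rank ker ∂_1 − rank ∂_2 = (12 − 5) − 7 = 0, and the invariant factors of ∂_2 are all 1, so H_1 ≅ 0.
  H_2: rank ker ∂_2 − rank ∂_3 = (8 − 7) − 0 = 1, and there is no ∂_3, so H_2 ≅ Z.

As a check, the Euler characteristic is 6 − 12 + 8 = 2, which agrees with 1 − 0 + 1 = 2.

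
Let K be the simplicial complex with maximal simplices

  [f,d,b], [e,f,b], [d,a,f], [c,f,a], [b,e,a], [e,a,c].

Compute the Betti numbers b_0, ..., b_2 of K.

b_0 = 1, b_1 = 1, b_2 = 0.

Take the total order a < b < c < d < e < f on the vertex set. Then K (dimension 2) consists of the simplices:

  0-simplices (6): a, b, c, d, e, f
  1-simplices (12): ab, ac, ad, ae, af, bd, be, bf, ce, cf, df, ef
  2-simplices (6): abe, ace, acf, adf, bdf, bef

so the chain groups are C_0 ≅ Z^6, C_1 ≅ Z^12, C_2 ≅ Z^6.

The boundary map ∂_1: C_1 → C_0 maps an edge to its endpoints' difference, ∂[p,q] = q − p. For instance
  ∂ce = e − c.
This gives a 6×12 integer matrix of rank 5; reducing to Smith normal form yields diagonal entries (1,1,1,1,1).

∂_2: C_2 → C_1 acts by ∂[p,q,r] = [q,r] − [p,r] + [p,q]. For instance
  ∂acf = cf − af + ac,
  ∂adf = df − af + ad.
As a 12×6 matrix over Z this has rank 6, with invariant factors (1,1,1,1,1,1).

Now H_k = ker ∂_k / im ∂_{k+1}, so:

  H_0: rank C_0 − rank ∂_1 = 6 − 5 = 1, and the invariant factors of ∂_1 are all 1, so H_0 = Z.
  H_1: rank ker ∂_1 − rank ∂_2 = (12 − 5) − 6 = 1, and the invariant factors of ∂_2 are all 1, so H_1 = Z.
  H_2: rank ker ∂_2 − rank ∂_3 = (6 − 6) − 0 = 0, and there is no ∂_3, so H_2 = 0.

(K is a triangulation of the cylinder S^1 x I.)

Hence the Betti numbers are b_0 = 1, b_1 = 1, b_2 = 0.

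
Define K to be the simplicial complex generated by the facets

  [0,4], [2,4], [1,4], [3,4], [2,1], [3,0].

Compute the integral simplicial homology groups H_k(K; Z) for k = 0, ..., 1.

Order the vertices as 0 < 1 < 2 < 3 < 4. Listing each simplex with vertices in this order, K has dimension 1 with simplices:

  0-simplices (5): [0], [1], [2], [3], [4]
  1-simplices (6): [0,3], [0,4], [1,2], [1,4], [2,4], [3,4]

so the chain groups are C_0 ≅ Z^5, C_1 ≅ Z^6.

Boundary ∂_1: C_1 → C_0 is given by ∂[p,q] = [q] − [p]. For instance
  ∂[0,3] = [3] − [0].
This gives a 5×6 integer matrix of rank 4; reducing to Smith normal form yields diagonal entries (1,1,1,1).

From H_k ≅ ker(∂_k) / im(∂_{k+1}) we obtain:

  H_0: rank C_0 − rank ∂_1 = 5 − 4 = 1, and the invariant factors of ∂_1 are all 1, so H_0 ≅ Z.
  H_1: rank ker ∂_1 − rank ∂_2 = (6 − 4) − 0 = 2, and there is no ∂_2, so H_1 ≅ Z^2.

As a check, the Euler characteristic is 5 − 6 = -1, which agrees with 1 − 2 = -1.

H_0 = Z,  H_1 = Z^2.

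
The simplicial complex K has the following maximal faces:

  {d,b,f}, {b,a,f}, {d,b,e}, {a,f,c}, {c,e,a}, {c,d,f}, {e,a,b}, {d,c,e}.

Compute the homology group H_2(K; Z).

Order the vertices as a < b < c < d < e < f. Listing each simplex with vertices in this order, K has dimension 2 with simplices:

  0-simplices (6): a, b, c, d, e, f
  1-simplices (12): ab, ac, ae, af, bd, be, bf, cd, ce, cf, de, df
  2-simplices (8): abe, abf, ace, acf, bde, bdf, cde, cdf

Hence C_0 ≅ Z^6, C_1 ≅ Z^12, C_2 ≅ Z^8.

Boundary ∂_1: C_1 → C_0 sends each edge [p,q] (with p < q) to q − p. For instance
  ∂df = f − d.
This gives a 6×12 integer matrix of rank 5; reducing to Smith normal form yields diagonal entries (1,1,1,1,1).

Boundary ∂_2: C_2 → C_1 acts by ∂[p,q,r] = [q,r] − [p,r] + [p,q]. For instance
  ∂abe = be − ae + ab,
  ∂bde = de − be + bd.
The 12×8 boundary matrix has rank 7 and Smith normal form diag(1,1,1,1,1,1,1).

Now H_k = ker ∂_k / im ∂_{k+1}, so:

  H_2: rank ker ∂_2 − rank ∂_3 = (8 − 7) − 0 = 1, and there is no ∂_3, so H_2 = Z.

H_2 = Z.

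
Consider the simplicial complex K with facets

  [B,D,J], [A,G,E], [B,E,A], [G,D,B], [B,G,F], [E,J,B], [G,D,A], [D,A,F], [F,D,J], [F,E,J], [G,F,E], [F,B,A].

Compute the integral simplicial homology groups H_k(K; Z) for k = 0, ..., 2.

H_0 = Z,  H_1 = Z/2Z,  H_2 = 0.

We work with the vertex ordering A < B < D < E < F < G < J. The simplices of K, each written with vertices in increasing order, are:

  0-simplices (7): A, B, D, E, F, G, J
  1-simplices (18): AB, AD, AE, AF, AG, BD, BE, BF, BG, BJ, DF, DG, DJ, EF, EG, EJ, FG, FJ
  2-simplices (12): ABE, ABF, ADF, ADG, AEG, BDG, BDJ, BEJ, BFG, DFJ, EFG, EFJ

so the chain groups are C_0 ≅ Z^7, C_1 ≅ Z^18, C_2 ≅ Z^12.

The boundary map ∂_1: C_1 → C_0 maps an edge to its endpoints' difference, ∂[p,q] = q − p. For instance
  ∂DG = G − D.
The resulting 7×18 matrix has rank 6, and its Smith normal form has invariant factors (1,1,1,1,1,1).

The boundary map ∂_2: C_2 → C_1 maps a triangle to the signed sum of its edges. For instance
  ∂EFG = FG − EG + EF,
  ∂ADG = DG − AG + AD.
This gives a 18×12 integer matrix of rank 12; reducing to Smith normal form yields diagonal entries (1,1,1,1,1,1,1,1,1,1,1,2).

From H_k ≅ ker(∂_k) / im(∂_{k+1}) we obtain:

  H_0: rank C_0 − rank ∂_1 = 7 − 6 = 1, and the invariant factors of ∂_1 are all 1, so H_0 ≅ Z.
  H_1: rank ker ∂_1 − rank ∂_2 = (18 − 6) − 12 = 0, and ∂_2 has invariant factor 2 > 1, so H_1 ≅ Z/2Z.
  H_2: rank ker ∂_2 − rank ∂_3 = (12 − 12) − 0 = 0, and there is no ∂_3, so H_2 ≅ 0.

(K is a triangulation of the real projective plane RP^2.)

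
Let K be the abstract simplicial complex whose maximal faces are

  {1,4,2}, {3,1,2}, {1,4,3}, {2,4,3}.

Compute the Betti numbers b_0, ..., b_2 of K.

Order the vertices as 1 < 2 < 3 < 4. Listing each simplex with vertices in this order, K has dimension 2 with simplices:

  0-simplices (4): [1], [2], [3], [4]
  1-simplices (6): [1,2], [1,3], [1,4], [2,3], [2,4], [3,4]
  2-simplices (4): [1,2,3], [1,2,4], [1,3,4], [2,3,4]

Hence C_0 ≅ Z^4, C_1 ≅ Z^6, C_2 ≅ Z^4.

Boundary ∂_1: C_1 → C_0 sends each edge [p,q] (with p < q) to q − p. For instance
  ∂[1,2] = [2] − [1].
As a 4×6 matrix over Z this has rank 3, with invariant factors (1,1,1).

∂_2: C_2 → C_1 acts by ∂[p,q,r] = [q,r] − [p,r] + [p,q]. For instance
  ∂[2,3,4] = [3,4] − [2,4] + [2,3],
  ∂[1,3,4] = [3,4] − [1,4] + [1,3].
This gives a 6×4 integer matrix of rank 3; reducing to Smith normal form yields diagonal entries (1,1,1).

From H_k ≅ ker(∂_k) / im(∂_{k+1}) we obtain:

  H_0: rank C_0 − rank ∂_1 = 4 − 3 = 1, and the invariant factors of ∂_1 are all 1, so H_0 ≅ Z.
  H_1: rank ker ∂_1 − rank ∂_2 = (6 − 3) − 3 = 0, and the invariant factors of ∂_2 are all 1, so H_1 ≅ 0.
  H_2: rank ker ∂_2 − rank ∂_3 = (4 − 3) − 0 = 1, and there is no ∂_3, so H_2 ≅ Z.

As a check, the Euler characteristic is 4 − 6 + 4 = 2, which agrees with 1 − 0 + 1 = 2.

Hence the Betti numbers are b_0 = 1, b_1 = 0, b_2 = 1.

b_0 = 1, b_1 = 0, b_2 = 1.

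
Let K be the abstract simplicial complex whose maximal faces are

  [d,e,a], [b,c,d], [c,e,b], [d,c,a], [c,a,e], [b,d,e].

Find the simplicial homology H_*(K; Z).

H_0 ≅ Z,  H_1 = 0,  H_2 ≅ Z.

Take the total order a < b < c < d < e on the vertex set. Then K (dimension 2) consists of the simplices:

  0-simplices (5): a, b, c, d, e
  1-simplices (9): ac, ad, ae, bc, bd, be, cd, ce, de
  2-simplices (6): acd, ace, ade, bcd, bce, bde

Hence C_0 ≅ Z^5, C_1 ≅ Z^9, C_2 ≅ Z^6.

The boundary map ∂_1: C_1 → C_0 maps an edge to its endpoints' difference, ∂[p,q] = q − p. For instance
  ∂ad = d − a.
As a 5×9 matrix over Z this has rank 4, with invariant factors (1,1,1,1).

Boundary ∂_2: C_2 → C_1 sends each 2-simplex [p,q,r] to [q,r] − [p,r] + [p,q]. For instance
  ∂ace = ce − ae + ac,
  ∂bde = de − be + bd.
The resulting 9×6 matrix has rank 5, and its Smith normal form has invariant factors (1,1,1,1,1).

Now H_k = ker ∂_k / im ∂_{k+1}, so:

  H_0: rank C_0 − rank ∂_1 = 5 − 4 = 1, and the invariant factors of ∂_1 are all 1, so H_0 ≅ Z.
  H_1: rank ker ∂_1 − rank ∂_2 = (9 − 4) − 5 = 0, and the invariant factors of ∂_2 are all 1, so H_1 ≅ 0.
  H_2: rank ker ∂_2 − rank ∂_3 = (6 − 5) − 0 = 1, and there is no ∂_3, so H_2 ≅ Z.

As a check, the Euler characteristic is 5 − 9 + 6 = 2, which agrees with 1 − 0 + 1 = 2.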